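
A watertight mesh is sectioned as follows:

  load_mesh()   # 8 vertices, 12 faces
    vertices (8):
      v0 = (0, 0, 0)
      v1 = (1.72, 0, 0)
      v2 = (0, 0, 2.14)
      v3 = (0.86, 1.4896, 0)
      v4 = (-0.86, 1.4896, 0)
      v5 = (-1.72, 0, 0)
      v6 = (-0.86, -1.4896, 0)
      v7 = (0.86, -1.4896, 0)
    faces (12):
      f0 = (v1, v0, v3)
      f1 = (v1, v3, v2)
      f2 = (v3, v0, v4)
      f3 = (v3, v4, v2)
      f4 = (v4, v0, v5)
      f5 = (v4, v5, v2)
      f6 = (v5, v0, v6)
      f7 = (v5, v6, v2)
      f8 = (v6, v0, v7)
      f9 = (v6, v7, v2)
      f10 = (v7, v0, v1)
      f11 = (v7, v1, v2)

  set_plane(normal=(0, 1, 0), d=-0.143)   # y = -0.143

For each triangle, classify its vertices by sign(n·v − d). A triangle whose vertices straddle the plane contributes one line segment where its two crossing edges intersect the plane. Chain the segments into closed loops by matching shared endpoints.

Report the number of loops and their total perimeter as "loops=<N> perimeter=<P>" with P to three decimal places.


Straddling triangles (6 of 12):
  (v5,v0,v6) [++-] → (-0.0825591, -0.143, 0)–(-1.63744, -0.143, 0)  len=1.5549
  (v5,v6,v2) [+-+] → (-1.63744, -0.143, 0)–(-0.0825591, -0.143, 1.93456)  len=2.4820
  (v6,v0,v7) [-+-] → (-0.0825591, -0.143, 0)–(0.0825591, -0.143, 0)  len=0.1651
  (v6,v7,v2) [--+] → (0.0825591, -0.143, 1.93456)–(-0.0825591, -0.143, 1.93456)  len=0.1651
  (v7,v0,v1) [-++] → (0.0825591, -0.143, 0)–(1.63744, -0.143, 0)  len=1.5549
  (v7,v1,v2) [-++] → (1.63744, -0.143, 0)–(0.0825591, -0.143, 1.93456)  len=2.4820

Chained into 1 loop(s):
  loop 1: 6 segments, perimeter = 8.4039
Total perimeter = 8.404

loops=1 perimeter=8.404


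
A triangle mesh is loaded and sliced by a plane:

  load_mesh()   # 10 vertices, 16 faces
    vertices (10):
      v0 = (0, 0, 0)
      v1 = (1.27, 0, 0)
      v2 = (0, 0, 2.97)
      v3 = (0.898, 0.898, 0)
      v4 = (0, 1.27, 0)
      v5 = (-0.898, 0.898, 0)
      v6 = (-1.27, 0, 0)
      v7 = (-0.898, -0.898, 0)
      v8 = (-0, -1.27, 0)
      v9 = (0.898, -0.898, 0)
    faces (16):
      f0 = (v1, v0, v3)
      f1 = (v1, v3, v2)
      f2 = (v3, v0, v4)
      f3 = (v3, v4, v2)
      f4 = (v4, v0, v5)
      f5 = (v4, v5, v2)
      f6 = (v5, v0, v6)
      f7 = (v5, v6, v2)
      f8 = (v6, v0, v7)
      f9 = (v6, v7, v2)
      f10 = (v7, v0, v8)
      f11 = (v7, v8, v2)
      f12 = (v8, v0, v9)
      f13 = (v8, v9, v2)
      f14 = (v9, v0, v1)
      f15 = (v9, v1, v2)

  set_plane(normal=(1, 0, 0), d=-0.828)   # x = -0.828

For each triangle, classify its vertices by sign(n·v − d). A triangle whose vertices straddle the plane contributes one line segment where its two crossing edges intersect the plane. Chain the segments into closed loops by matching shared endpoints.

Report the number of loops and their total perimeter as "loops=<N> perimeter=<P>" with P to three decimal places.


Straddling triangles (8 of 16):
  (v4,v0,v5) [++-] → (-0.828, 0.828, 0)–(-0.828, 0.926998, 0)  len=0.0990
  (v4,v5,v2) [+-+] → (-0.828, 0.926998, 0)–(-0.828, 0.828, 0.231514)  len=0.2518
  (v5,v0,v6) [-+-] → (-0.828, 0.828, 0)–(-0.828, 0, 0)  len=0.8280
  (v5,v6,v2) [--+] → (-0.828, 0, 1.03365)–(-0.828, 0.828, 0.231514)  len=1.1528
  (v6,v0,v7) [-+-] → (-0.828, 0, 0)–(-0.828, -0.828, 0)  len=0.8280
  (v6,v7,v2) [--+] → (-0.828, -0.828, 0.231514)–(-0.828, 0, 1.03365)  len=1.1528
  (v7,v0,v8) [-++] → (-0.828, -0.828, 0)–(-0.828, -0.926998, 0)  len=0.0990
  (v7,v8,v2) [-++] → (-0.828, -0.926998, 0)–(-0.828, -0.828, 0.231514)  len=0.2518

Chained into 1 loop(s):
  loop 1: 8 segments, perimeter = 4.6632
Total perimeter = 4.663

loops=1 perimeter=4.663


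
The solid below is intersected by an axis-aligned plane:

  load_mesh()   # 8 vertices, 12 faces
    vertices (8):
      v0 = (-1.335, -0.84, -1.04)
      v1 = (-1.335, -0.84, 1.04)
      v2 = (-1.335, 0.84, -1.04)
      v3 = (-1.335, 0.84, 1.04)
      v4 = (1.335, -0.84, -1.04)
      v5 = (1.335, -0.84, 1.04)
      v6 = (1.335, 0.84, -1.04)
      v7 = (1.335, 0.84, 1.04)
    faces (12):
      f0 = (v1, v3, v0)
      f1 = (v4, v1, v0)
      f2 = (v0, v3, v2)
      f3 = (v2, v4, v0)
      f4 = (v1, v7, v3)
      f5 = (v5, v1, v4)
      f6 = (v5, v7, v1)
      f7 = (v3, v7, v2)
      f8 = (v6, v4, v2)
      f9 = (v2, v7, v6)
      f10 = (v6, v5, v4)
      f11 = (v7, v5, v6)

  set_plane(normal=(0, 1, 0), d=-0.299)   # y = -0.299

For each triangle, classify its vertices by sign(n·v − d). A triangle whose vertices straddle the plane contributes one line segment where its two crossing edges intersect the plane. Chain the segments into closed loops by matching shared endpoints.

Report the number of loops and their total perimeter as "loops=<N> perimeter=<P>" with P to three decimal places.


Straddling triangles (8 of 12):
  (v1,v3,v0) [-+-] → (-1.335, -0.299, 1.04)–(-1.335, -0.299, -0.37019)  len=1.4102
  (v0,v3,v2) [-++] → (-1.335, -0.299, -0.37019)–(-1.335, -0.299, -1.04)  len=0.6698
  (v2,v4,v0) [+--] → (0.475196, -0.299, -1.04)–(-1.335, -0.299, -1.04)  len=1.8102
  (v1,v7,v3) [-++] → (-0.475196, -0.299, 1.04)–(-1.335, -0.299, 1.04)  len=0.8598
  (v5,v7,v1) [-+-] → (1.335, -0.299, 1.04)–(-0.475196, -0.299, 1.04)  len=1.8102
  (v6,v4,v2) [+-+] → (1.335, -0.299, -1.04)–(0.475196, -0.299, -1.04)  len=0.8598
  (v6,v5,v4) [+--] → (1.335, -0.299, 0.37019)–(1.335, -0.299, -1.04)  len=1.4102
  (v7,v5,v6) [+-+] → (1.335, -0.299, 1.04)–(1.335, -0.299, 0.37019)  len=0.6698

Chained into 1 loop(s):
  loop 1: 8 segments, perimeter = 9.5000
Total perimeter = 9.500

loops=1 perimeter=9.500


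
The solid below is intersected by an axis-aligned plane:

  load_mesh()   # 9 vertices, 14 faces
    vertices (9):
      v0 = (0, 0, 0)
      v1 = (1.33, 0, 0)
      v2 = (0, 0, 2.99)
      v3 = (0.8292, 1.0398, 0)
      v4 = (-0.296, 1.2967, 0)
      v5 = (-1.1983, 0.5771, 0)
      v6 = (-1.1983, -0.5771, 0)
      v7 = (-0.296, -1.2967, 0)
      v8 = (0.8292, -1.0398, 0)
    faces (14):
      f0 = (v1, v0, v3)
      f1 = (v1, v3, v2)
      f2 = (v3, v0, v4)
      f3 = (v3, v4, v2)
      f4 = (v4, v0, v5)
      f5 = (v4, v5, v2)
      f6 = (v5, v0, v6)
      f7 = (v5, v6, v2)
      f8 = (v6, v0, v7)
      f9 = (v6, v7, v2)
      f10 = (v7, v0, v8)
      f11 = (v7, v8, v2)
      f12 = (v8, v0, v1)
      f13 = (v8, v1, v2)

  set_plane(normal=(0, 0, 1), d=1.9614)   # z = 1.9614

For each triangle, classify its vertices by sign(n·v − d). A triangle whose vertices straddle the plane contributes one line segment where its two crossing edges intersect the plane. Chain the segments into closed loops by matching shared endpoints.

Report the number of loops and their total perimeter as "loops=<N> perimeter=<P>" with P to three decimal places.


Straddling triangles (7 of 14):
  (v1,v3,v2) [--+] → (0.285256, 0.357705, 1.9614)–(0.457538, 0, 1.9614)  len=0.3970
  (v3,v4,v2) [--+] → (-0.101828, 0.446082, 1.9614)–(0.285256, 0.357705, 1.9614)  len=0.3970
  (v4,v5,v2) [--+] → (-0.412231, 0.19853, 1.9614)–(-0.101828, 0.446082, 1.9614)  len=0.3970
  (v5,v6,v2) [--+] → (-0.412231, -0.19853, 1.9614)–(-0.412231, 0.19853, 1.9614)  len=0.3971
  (v6,v7,v2) [--+] → (-0.101828, -0.446082, 1.9614)–(-0.412231, -0.19853, 1.9614)  len=0.3970
  (v7,v8,v2) [--+] → (0.285256, -0.357705, 1.9614)–(-0.101828, -0.446082, 1.9614)  len=0.3970
  (v8,v1,v2) [--+] → (0.457538, 0, 1.9614)–(0.285256, -0.357705, 1.9614)  len=0.3970

Chained into 1 loop(s):
  loop 1: 7 segments, perimeter = 2.7793
Total perimeter = 2.779

loops=1 perimeter=2.779


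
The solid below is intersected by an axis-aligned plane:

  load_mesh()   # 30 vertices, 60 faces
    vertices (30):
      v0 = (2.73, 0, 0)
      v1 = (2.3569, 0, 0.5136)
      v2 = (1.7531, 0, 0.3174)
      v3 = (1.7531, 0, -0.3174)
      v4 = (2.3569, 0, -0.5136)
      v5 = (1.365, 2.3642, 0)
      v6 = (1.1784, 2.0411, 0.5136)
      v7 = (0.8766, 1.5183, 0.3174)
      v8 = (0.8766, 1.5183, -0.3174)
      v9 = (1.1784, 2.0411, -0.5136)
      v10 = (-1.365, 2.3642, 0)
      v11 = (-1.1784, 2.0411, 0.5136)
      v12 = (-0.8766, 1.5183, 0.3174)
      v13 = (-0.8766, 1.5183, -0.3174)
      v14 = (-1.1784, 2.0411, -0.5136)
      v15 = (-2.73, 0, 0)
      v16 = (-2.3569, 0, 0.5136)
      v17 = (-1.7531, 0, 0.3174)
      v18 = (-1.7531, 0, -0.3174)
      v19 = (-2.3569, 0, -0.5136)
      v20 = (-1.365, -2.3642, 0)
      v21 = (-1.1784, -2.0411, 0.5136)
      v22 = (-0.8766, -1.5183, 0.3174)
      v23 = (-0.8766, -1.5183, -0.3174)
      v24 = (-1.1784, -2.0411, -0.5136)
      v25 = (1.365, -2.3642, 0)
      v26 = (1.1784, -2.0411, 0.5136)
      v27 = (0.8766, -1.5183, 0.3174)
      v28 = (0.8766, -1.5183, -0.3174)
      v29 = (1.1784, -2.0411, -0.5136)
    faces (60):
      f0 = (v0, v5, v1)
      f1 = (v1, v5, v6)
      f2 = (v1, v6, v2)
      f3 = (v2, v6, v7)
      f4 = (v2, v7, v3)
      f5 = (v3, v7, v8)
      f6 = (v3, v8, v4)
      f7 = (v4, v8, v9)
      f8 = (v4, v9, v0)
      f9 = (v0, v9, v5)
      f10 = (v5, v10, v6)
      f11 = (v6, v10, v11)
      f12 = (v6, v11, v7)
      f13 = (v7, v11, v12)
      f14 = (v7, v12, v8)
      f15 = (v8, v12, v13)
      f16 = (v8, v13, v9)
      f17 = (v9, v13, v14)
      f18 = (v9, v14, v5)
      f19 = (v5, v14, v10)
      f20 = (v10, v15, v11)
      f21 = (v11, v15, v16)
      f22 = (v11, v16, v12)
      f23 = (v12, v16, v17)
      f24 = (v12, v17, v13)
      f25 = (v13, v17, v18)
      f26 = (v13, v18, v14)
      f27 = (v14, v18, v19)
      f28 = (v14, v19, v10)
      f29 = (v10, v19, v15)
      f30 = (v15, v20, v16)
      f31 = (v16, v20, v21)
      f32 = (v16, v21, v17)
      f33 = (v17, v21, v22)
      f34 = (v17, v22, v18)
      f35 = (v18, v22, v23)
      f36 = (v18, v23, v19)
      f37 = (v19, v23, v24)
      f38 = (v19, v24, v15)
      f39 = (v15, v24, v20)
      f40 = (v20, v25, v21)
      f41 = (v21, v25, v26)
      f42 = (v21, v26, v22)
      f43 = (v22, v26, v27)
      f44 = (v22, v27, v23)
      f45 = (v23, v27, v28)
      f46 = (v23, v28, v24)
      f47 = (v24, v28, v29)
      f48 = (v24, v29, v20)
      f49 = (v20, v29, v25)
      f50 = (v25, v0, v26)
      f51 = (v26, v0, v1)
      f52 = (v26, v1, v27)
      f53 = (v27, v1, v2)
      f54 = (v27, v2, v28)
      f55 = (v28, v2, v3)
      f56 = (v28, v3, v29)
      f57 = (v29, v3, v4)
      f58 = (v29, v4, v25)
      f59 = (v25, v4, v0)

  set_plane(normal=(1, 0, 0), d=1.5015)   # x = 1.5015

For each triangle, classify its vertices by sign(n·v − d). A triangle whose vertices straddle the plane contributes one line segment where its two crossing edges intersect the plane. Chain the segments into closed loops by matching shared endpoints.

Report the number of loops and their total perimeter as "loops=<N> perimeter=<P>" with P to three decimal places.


loops=2 perimeter=8.827

Straddling triangles (20 of 60):
  (v0,v5,v1) [+-+] → (1.5015, 2.12778, 0)–(1.5015, 2.03885, 0.0706789)  len=0.1136
  (v1,v5,v6) [+--] → (1.5015, 2.03885, 0.0706789)–(1.5015, 1.48151, 0.5136)  len=0.7119
  (v1,v6,v2) [+-+] → (1.5015, 1.48151, 0.5136)–(1.5015, 0.893581, 0.403295)  len=0.5982
  (v2,v6,v7) [+--] → (1.5015, 0.893581, 0.403295)–(1.5015, 0.435829, 0.3174)  len=0.4657
  (v2,v7,v3) [+-+] → (1.5015, 0.435829, 0.3174)–(1.5015, 0.435829, -0.13518)  len=0.4526
  (v3,v7,v8) [+--] → (1.5015, 0.435829, -0.13518)–(1.5015, 0.435829, -0.3174)  len=0.1822
  (v3,v8,v4) [+-+] → (1.5015, 0.435829, -0.3174)–(1.5015, 0.877359, -0.400225)  len=0.4492
  (v4,v8,v9) [+--] → (1.5015, 0.877359, -0.400225)–(1.5015, 1.48151, -0.5136)  len=0.6147
  (v4,v9,v0) [+-+] → (1.5015, 1.48151, -0.5136)–(1.5015, 1.61607, -0.40665)  len=0.1719
  (v0,v9,v5) [+--] → (1.5015, 1.61607, -0.40665)–(1.5015, 2.12778, 0)  len=0.6536
  (v25,v0,v26) [-+-] → (1.5015, -2.12778, 0)–(1.5015, -1.61607, 0.40665)  len=0.6536
  (v26,v0,v1) [-++] → (1.5015, -1.61607, 0.40665)–(1.5015, -1.48151, 0.5136)  len=0.1719
  (v26,v1,v27) [-+-] → (1.5015, -1.48151, 0.5136)–(1.5015, -0.877359, 0.400225)  len=0.6147
  (v27,v1,v2) [-++] → (1.5015, -0.877359, 0.400225)–(1.5015, -0.435829, 0.3174)  len=0.4492
  (v27,v2,v28) [-+-] → (1.5015, -0.435829, 0.3174)–(1.5015, -0.435829, 0.13518)  len=0.1822
  (v28,v2,v3) [-++] → (1.5015, -0.435829, 0.13518)–(1.5015, -0.435829, -0.3174)  len=0.4526
  (v28,v3,v29) [-+-] → (1.5015, -0.435829, -0.3174)–(1.5015, -0.893581, -0.403295)  len=0.4657
  (v29,v3,v4) [-++] → (1.5015, -0.893581, -0.403295)–(1.5015, -1.48151, -0.5136)  len=0.5982
  (v29,v4,v25) [-+-] → (1.5015, -1.48151, -0.5136)–(1.5015, -2.03885, -0.0706789)  len=0.7119
  (v25,v4,v0) [-++] → (1.5015, -2.03885, -0.0706789)–(1.5015, -2.12778, 0)  len=0.1136

Chained into 2 loop(s):
  loop 1: 10 segments, perimeter = 4.4137
  loop 2: 10 segments, perimeter = 4.4137
Total perimeter = 8.827


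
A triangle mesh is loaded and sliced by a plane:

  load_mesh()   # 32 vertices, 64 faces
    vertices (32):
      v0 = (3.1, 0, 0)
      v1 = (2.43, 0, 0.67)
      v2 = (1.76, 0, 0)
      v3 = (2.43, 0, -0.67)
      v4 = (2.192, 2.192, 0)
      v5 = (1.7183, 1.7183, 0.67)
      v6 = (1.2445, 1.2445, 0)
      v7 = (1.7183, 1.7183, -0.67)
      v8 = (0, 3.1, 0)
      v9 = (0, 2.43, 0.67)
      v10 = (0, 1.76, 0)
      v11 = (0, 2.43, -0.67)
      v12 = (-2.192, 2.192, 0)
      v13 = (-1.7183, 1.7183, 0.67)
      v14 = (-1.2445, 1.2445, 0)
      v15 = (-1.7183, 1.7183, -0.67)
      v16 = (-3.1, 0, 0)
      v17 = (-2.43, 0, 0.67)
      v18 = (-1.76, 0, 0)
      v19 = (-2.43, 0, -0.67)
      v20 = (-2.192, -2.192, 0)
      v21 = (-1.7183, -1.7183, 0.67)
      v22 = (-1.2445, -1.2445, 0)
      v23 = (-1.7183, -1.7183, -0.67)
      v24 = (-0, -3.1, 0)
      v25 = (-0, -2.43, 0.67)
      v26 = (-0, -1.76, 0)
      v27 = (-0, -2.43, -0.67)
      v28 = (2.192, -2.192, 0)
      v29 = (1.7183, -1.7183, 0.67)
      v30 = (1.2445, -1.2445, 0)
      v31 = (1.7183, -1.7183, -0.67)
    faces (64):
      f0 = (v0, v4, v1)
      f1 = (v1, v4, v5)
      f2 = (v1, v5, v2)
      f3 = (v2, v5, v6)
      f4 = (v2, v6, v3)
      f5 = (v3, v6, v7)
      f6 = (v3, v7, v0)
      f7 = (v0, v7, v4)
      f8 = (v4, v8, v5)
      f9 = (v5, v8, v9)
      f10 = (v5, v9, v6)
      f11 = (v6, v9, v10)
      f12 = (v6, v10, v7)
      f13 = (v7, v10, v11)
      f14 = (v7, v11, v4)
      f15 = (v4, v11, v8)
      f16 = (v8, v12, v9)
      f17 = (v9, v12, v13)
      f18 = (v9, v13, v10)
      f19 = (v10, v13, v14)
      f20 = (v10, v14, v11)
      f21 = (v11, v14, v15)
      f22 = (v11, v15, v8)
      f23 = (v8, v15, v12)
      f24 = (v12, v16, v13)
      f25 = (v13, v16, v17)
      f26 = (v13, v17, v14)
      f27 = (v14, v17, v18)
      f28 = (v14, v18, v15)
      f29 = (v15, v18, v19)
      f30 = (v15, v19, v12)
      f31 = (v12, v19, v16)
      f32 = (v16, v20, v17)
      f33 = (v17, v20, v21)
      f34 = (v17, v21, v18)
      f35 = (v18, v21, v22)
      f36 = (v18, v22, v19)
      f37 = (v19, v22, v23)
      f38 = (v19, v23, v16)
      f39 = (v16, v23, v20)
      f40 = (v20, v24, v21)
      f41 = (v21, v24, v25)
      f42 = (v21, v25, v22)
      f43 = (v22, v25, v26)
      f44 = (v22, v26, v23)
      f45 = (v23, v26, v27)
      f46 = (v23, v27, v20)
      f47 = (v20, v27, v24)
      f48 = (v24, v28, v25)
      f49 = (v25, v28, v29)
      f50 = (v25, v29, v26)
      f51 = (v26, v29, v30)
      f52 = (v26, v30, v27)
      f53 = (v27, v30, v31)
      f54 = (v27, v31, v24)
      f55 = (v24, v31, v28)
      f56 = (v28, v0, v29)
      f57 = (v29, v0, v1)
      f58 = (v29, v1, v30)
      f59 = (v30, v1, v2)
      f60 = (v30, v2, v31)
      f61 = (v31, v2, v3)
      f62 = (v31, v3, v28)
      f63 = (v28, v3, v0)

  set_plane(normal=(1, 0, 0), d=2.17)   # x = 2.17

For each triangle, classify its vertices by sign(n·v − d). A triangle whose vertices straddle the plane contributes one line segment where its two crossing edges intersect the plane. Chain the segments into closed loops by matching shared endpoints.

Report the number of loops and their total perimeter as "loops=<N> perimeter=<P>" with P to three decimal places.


loops=1 perimeter=9.571

Straddling triangles (18 of 64):
  (v1,v4,v5) [++-] → (2.17, 2.17, 0.0311167)–(2.17, 0.627734, 0.67)  len=1.6694
  (v1,v5,v2) [+--] → (2.17, 0.627734, 0.67)–(2.17, 0, 0.41)  len=0.6794
  (v2,v6,v3) [--+] → (2.17, 0.27294, -0.523058)–(2.17, 0, -0.41)  len=0.2954
  (v3,v6,v7) [+--] → (2.17, 0.27294, -0.523058)–(2.17, 0.627734, -0.67)  len=0.3840
  (v3,v7,v0) [+-+] → (2.17, 0.627734, -0.67)–(2.17, 1.15656, -0.450966)  len=0.5724
  (v0,v7,v4) [+-+] → (2.17, 1.15656, -0.450966)–(2.17, 2.17, -0.0311167)  len=1.0970
  (v4,v8,v5) [+--] → (2.17, 2.20111, 0)–(2.17, 2.17, 0.0311167)  len=0.0440
  (v7,v11,v4) [--+] → (2.17, 2.19439, -0.00672445)–(2.17, 2.17, -0.0311167)  len=0.0345
  (v4,v11,v8) [+--] → (2.17, 2.19439, -0.00672445)–(2.17, 2.20111, 0)  len=0.0095
  (v24,v28,v25) [-+-] → (2.17, -2.20111, 0)–(2.17, -2.19439, 0.00672445)  len=0.0095
  (v25,v28,v29) [-+-] → (2.17, -2.19439, 0.00672445)–(2.17, -2.17, 0.0311167)  len=0.0345
  (v24,v31,v28) [--+] → (2.17, -2.17, -0.0311167)–(2.17, -2.20111, 0)  len=0.0440
  (v28,v0,v29) [++-] → (2.17, -1.15656, 0.450966)–(2.17, -2.17, 0.0311167)  len=1.0970
  (v29,v0,v1) [-++] → (2.17, -1.15656, 0.450966)–(2.17, -0.627734, 0.67)  len=0.5724
  (v29,v1,v30) [-+-] → (2.17, -0.627734, 0.67)–(2.17, -0.27294, 0.523058)  len=0.3840
  (v30,v1,v2) [-+-] → (2.17, -0.27294, 0.523058)–(2.17, 0, 0.41)  len=0.2954
  (v31,v2,v3) [--+] → (2.17, 0, -0.41)–(2.17, -0.627734, -0.67)  len=0.6794
  (v31,v3,v28) [-++] → (2.17, -0.627734, -0.67)–(2.17, -2.17, -0.0311167)  len=1.6694

Chained into 1 loop(s):
  loop 1: 18 segments, perimeter = 9.5712
Total perimeter = 9.571


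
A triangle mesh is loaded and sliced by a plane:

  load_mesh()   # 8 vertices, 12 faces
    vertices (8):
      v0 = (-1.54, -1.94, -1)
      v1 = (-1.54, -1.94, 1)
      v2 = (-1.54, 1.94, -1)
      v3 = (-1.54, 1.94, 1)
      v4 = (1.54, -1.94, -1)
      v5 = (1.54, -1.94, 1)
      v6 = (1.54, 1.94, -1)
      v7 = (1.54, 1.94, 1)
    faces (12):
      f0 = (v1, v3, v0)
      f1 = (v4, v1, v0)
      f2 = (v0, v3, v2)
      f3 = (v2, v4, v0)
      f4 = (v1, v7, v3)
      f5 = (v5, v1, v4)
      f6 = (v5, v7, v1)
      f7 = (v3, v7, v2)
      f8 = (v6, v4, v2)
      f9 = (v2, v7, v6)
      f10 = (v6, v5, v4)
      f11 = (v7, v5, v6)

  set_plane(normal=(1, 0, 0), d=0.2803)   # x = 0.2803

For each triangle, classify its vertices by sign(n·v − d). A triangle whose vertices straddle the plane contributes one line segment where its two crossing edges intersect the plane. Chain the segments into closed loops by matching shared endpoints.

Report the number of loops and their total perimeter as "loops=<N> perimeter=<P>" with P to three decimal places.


loops=1 perimeter=11.760

Straddling triangles (8 of 12):
  (v4,v1,v0) [+--] → (0.2803, -1.94, -0.182013)–(0.2803, -1.94, -1)  len=0.8180
  (v2,v4,v0) [-+-] → (0.2803, -0.353105, -1)–(0.2803, -1.94, -1)  len=1.5869
  (v1,v7,v3) [-+-] → (0.2803, 0.353105, 1)–(0.2803, 1.94, 1)  len=1.5869
  (v5,v1,v4) [+-+] → (0.2803, -1.94, 1)–(0.2803, -1.94, -0.182013)  len=1.1820
  (v5,v7,v1) [++-] → (0.2803, 0.353105, 1)–(0.2803, -1.94, 1)  len=2.2931
  (v3,v7,v2) [-+-] → (0.2803, 1.94, 1)–(0.2803, 1.94, 0.182013)  len=0.8180
  (v6,v4,v2) [++-] → (0.2803, -0.353105, -1)–(0.2803, 1.94, -1)  len=2.2931
  (v2,v7,v6) [-++] → (0.2803, 1.94, 0.182013)–(0.2803, 1.94, -1)  len=1.1820

Chained into 1 loop(s):
  loop 1: 8 segments, perimeter = 11.7600
Total perimeter = 11.760


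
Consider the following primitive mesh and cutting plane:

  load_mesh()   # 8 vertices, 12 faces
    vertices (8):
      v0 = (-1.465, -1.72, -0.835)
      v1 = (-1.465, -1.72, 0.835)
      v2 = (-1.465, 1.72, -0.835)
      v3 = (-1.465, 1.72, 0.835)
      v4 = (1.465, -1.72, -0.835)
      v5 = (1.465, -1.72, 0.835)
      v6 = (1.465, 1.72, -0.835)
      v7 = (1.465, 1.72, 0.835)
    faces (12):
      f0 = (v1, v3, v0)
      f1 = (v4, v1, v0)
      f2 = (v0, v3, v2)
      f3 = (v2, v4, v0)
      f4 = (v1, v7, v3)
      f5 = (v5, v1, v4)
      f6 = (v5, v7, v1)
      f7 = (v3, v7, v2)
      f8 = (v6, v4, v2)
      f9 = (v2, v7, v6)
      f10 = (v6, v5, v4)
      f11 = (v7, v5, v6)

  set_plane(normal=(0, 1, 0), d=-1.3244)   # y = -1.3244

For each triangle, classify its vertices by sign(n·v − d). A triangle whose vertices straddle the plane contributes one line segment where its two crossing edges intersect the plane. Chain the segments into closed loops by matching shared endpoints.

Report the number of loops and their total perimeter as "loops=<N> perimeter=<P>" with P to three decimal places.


loops=1 perimeter=9.200

Straddling triangles (8 of 12):
  (v1,v3,v0) [-+-] → (-1.465, -1.3244, 0.835)–(-1.465, -1.3244, -0.64295)  len=1.4779
  (v0,v3,v2) [-++] → (-1.465, -1.3244, -0.64295)–(-1.465, -1.3244, -0.835)  len=0.1920
  (v2,v4,v0) [+--] → (1.12805, -1.3244, -0.835)–(-1.465, -1.3244, -0.835)  len=2.5931
  (v1,v7,v3) [-++] → (-1.12805, -1.3244, 0.835)–(-1.465, -1.3244, 0.835)  len=0.3370
  (v5,v7,v1) [-+-] → (1.465, -1.3244, 0.835)–(-1.12805, -1.3244, 0.835)  len=2.5931
  (v6,v4,v2) [+-+] → (1.465, -1.3244, -0.835)–(1.12805, -1.3244, -0.835)  len=0.3370
  (v6,v5,v4) [+--] → (1.465, -1.3244, 0.64295)–(1.465, -1.3244, -0.835)  len=1.4779
  (v7,v5,v6) [+-+] → (1.465, -1.3244, 0.835)–(1.465, -1.3244, 0.64295)  len=0.1920

Chained into 1 loop(s):
  loop 1: 8 segments, perimeter = 9.2000
Total perimeter = 9.200


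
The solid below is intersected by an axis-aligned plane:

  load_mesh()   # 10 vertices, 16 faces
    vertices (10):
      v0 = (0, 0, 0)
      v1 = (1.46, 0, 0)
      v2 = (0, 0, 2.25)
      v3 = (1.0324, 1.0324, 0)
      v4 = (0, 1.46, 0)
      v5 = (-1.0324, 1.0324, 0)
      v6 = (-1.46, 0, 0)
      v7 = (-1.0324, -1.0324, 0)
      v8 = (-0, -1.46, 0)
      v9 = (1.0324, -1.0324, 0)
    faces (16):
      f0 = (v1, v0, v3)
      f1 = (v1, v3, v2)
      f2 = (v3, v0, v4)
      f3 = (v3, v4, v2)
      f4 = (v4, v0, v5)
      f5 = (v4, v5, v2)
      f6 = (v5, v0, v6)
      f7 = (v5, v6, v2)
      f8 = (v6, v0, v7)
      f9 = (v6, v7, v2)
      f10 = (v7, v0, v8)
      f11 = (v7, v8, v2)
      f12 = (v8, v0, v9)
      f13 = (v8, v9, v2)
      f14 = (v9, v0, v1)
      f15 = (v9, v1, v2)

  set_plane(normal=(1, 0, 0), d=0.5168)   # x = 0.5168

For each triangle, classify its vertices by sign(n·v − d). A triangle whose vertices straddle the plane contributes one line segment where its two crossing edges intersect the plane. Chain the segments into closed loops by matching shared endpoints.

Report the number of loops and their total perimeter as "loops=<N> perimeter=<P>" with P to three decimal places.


loops=1 perimeter=6.397

Straddling triangles (8 of 16):
  (v1,v0,v3) [+-+] → (0.5168, 0, 0)–(0.5168, 0.5168, 0)  len=0.5168
  (v1,v3,v2) [++-] → (0.5168, 0.5168, 1.12369)–(0.5168, 0, 1.45356)  len=0.6131
  (v3,v0,v4) [+--] → (0.5168, 0.5168, 0)–(0.5168, 1.24595, 0)  len=0.7292
  (v3,v4,v2) [+--] → (0.5168, 1.24595, 0)–(0.5168, 0.5168, 1.12369)  len=1.3395
  (v8,v0,v9) [--+] → (0.5168, -0.5168, 0)–(0.5168, -1.24595, 0)  len=0.7292
  (v8,v9,v2) [-+-] → (0.5168, -1.24595, 0)–(0.5168, -0.5168, 1.12369)  len=1.3395
  (v9,v0,v1) [+-+] → (0.5168, -0.5168, 0)–(0.5168, 0, 0)  len=0.5168
  (v9,v1,v2) [++-] → (0.5168, 0, 1.45356)–(0.5168, -0.5168, 1.12369)  len=0.6131

Chained into 1 loop(s):
  loop 1: 8 segments, perimeter = 6.3972
Total perimeter = 6.397


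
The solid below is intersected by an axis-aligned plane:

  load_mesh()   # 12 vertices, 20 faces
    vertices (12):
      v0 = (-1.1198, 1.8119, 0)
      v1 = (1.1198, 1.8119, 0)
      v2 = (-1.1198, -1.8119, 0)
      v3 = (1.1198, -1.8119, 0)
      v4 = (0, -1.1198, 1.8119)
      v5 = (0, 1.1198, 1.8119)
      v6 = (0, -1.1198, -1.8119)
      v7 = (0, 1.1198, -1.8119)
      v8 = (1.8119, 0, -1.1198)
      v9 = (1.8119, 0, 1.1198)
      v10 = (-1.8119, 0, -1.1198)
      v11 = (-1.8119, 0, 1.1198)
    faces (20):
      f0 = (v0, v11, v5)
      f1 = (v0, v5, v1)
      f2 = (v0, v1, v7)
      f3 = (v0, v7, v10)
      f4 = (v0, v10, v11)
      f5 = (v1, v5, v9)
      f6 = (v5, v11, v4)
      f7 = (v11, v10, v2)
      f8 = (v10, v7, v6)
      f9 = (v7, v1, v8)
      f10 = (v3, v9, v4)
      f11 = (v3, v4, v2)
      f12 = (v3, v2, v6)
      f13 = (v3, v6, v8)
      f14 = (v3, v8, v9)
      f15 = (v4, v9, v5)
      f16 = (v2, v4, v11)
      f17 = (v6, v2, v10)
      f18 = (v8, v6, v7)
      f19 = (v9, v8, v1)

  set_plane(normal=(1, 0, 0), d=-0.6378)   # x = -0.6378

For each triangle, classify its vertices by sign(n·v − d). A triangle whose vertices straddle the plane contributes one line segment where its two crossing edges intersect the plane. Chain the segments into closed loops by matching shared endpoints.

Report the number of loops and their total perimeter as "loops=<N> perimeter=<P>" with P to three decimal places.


Straddling triangles (10 of 20):
  (v0,v11,v5) [--+] → (-0.6378, 0.725623, 1.56828)–(-0.6378, 1.514, 0.779903)  len=1.1149
  (v0,v5,v1) [-++] → (-0.6378, 1.514, 0.779903)–(-0.6378, 1.8119, 0)  len=0.8349
  (v0,v1,v7) [-++] → (-0.6378, 1.8119, 0)–(-0.6378, 1.514, -0.779903)  len=0.8349
  (v0,v7,v10) [-+-] → (-0.6378, 1.514, -0.779903)–(-0.6378, 0.725623, -1.56828)  len=1.1149
  (v5,v11,v4) [+-+] → (-0.6378, 0.725623, 1.56828)–(-0.6378, -0.725623, 1.56828)  len=1.4512
  (v10,v7,v6) [-++] → (-0.6378, 0.725623, -1.56828)–(-0.6378, -0.725623, -1.56828)  len=1.4512
  (v3,v4,v2) [++-] → (-0.6378, -1.514, 0.779903)–(-0.6378, -1.8119, 0)  len=0.8349
  (v3,v2,v6) [+-+] → (-0.6378, -1.8119, 0)–(-0.6378, -1.514, -0.779903)  len=0.8349
  (v2,v4,v11) [-+-] → (-0.6378, -1.514, 0.779903)–(-0.6378, -0.725623, 1.56828)  len=1.1149
  (v6,v2,v10) [+--] → (-0.6378, -1.514, -0.779903)–(-0.6378, -0.725623, -1.56828)  len=1.1149

Chained into 1 loop(s):
  loop 1: 10 segments, perimeter = 10.7017
Total perimeter = 10.702

loops=1 perimeter=10.702


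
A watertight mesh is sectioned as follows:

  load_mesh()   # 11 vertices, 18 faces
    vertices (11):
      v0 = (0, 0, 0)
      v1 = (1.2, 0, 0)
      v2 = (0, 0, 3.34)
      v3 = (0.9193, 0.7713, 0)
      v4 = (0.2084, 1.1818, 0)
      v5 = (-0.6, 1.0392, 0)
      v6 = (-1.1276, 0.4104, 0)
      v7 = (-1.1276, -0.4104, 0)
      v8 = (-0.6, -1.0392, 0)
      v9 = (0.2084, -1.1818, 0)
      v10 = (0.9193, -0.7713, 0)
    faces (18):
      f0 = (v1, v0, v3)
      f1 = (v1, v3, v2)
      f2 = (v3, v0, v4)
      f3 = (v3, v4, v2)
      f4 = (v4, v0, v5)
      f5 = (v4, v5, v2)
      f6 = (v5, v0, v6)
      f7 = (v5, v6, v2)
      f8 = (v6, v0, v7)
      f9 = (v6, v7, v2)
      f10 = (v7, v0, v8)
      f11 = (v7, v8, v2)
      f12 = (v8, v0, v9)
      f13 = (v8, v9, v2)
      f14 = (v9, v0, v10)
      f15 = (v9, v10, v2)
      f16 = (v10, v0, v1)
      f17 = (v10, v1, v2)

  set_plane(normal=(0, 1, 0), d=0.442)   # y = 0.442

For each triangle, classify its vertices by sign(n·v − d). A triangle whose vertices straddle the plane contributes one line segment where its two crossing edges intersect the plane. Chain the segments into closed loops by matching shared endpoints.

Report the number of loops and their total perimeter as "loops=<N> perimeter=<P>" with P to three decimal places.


Straddling triangles (8 of 18):
  (v1,v0,v3) [--+] → (0.526813, 0.442, 0)–(1.03914, 0.442, 0)  len=0.5123
  (v1,v3,v2) [-+-] → (1.03914, 0.442, 0)–(0.526813, 0.442, 1.42598)  len=1.5152
  (v3,v0,v4) [+-+] → (0.526813, 0.442, 0)–(0.0779428, 0.442, 0)  len=0.4489
  (v3,v4,v2) [++-] → (0.0779428, 0.442, 2.09082)–(0.526813, 0.442, 1.42598)  len=0.8022
  (v4,v0,v5) [+-+] → (0.0779428, 0.442, 0)–(-0.255196, 0.442, 0)  len=0.3331
  (v4,v5,v2) [++-] → (-0.255196, 0.442, 1.91941)–(0.0779428, 0.442, 2.09082)  len=0.3747
  (v5,v0,v6) [+--] → (-0.255196, 0.442, 0)–(-1.10109, 0.442, 0)  len=0.8459
  (v5,v6,v2) [+--] → (-1.10109, 0.442, 0)–(-0.255196, 0.442, 1.91941)  len=2.0975

Chained into 1 loop(s):
  loop 1: 8 segments, perimeter = 6.9298
Total perimeter = 6.930

loops=1 perimeter=6.930


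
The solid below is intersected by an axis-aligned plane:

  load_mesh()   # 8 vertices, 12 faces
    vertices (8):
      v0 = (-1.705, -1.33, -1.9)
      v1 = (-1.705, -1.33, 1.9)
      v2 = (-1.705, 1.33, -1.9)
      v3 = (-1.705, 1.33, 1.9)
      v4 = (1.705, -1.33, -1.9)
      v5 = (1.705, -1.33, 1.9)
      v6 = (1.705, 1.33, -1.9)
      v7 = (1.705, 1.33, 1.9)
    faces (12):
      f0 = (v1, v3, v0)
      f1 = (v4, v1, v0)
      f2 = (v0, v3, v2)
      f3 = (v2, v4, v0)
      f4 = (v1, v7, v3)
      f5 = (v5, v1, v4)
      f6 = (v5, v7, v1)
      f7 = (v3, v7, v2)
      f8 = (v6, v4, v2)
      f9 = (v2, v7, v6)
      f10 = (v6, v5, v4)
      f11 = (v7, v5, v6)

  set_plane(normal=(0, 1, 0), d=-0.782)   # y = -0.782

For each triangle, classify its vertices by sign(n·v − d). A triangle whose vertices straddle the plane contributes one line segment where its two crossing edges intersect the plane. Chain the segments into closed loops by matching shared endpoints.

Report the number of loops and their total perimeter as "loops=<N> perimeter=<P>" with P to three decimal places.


Straddling triangles (8 of 12):
  (v1,v3,v0) [-+-] → (-1.705, -0.782, 1.9)–(-1.705, -0.782, -1.11714)  len=3.0171
  (v0,v3,v2) [-++] → (-1.705, -0.782, -1.11714)–(-1.705, -0.782, -1.9)  len=0.7829
  (v2,v4,v0) [+--] → (1.00249, -0.782, -1.9)–(-1.705, -0.782, -1.9)  len=2.7075
  (v1,v7,v3) [-++] → (-1.00249, -0.782, 1.9)–(-1.705, -0.782, 1.9)  len=0.7025
  (v5,v7,v1) [-+-] → (1.705, -0.782, 1.9)–(-1.00249, -0.782, 1.9)  len=2.7075
  (v6,v4,v2) [+-+] → (1.705, -0.782, -1.9)–(1.00249, -0.782, -1.9)  len=0.7025
  (v6,v5,v4) [+--] → (1.705, -0.782, 1.11714)–(1.705, -0.782, -1.9)  len=3.0171
  (v7,v5,v6) [+-+] → (1.705, -0.782, 1.9)–(1.705, -0.782, 1.11714)  len=0.7829

Chained into 1 loop(s):
  loop 1: 8 segments, perimeter = 14.4200
Total perimeter = 14.420

loops=1 perimeter=14.420


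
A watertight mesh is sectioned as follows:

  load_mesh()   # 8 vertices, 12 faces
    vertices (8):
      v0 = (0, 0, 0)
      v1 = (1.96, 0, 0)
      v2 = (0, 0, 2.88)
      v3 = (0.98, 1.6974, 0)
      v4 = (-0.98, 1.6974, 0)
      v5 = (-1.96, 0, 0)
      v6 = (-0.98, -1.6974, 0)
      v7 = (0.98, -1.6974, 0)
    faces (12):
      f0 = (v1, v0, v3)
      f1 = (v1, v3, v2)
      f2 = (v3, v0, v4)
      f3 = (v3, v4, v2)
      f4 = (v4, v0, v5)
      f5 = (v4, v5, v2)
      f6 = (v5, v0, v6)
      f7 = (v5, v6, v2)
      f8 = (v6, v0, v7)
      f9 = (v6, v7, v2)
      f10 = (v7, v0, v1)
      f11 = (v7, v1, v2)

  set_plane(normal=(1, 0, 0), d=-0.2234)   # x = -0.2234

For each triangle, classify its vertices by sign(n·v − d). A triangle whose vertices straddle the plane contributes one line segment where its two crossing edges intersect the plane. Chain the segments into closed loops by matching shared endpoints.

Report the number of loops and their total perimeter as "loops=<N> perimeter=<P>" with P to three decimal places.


loops=1 perimeter=9.571

Straddling triangles (8 of 12):
  (v3,v0,v4) [++-] → (-0.2234, 0.386938, 0)–(-0.2234, 1.6974, 0)  len=1.3105
  (v3,v4,v2) [+-+] → (-0.2234, 1.6974, 0)–(-0.2234, 0.386938, 2.22348)  len=2.5809
  (v4,v0,v5) [-+-] → (-0.2234, 0.386938, 0)–(-0.2234, 0, 0)  len=0.3869
  (v4,v5,v2) [--+] → (-0.2234, 0, 2.55174)–(-0.2234, 0.386938, 2.22348)  len=0.5074
  (v5,v0,v6) [-+-] → (-0.2234, 0, 0)–(-0.2234, -0.386938, 0)  len=0.3869
  (v5,v6,v2) [--+] → (-0.2234, -0.386938, 2.22348)–(-0.2234, 0, 2.55174)  len=0.5074
  (v6,v0,v7) [-++] → (-0.2234, -0.386938, 0)–(-0.2234, -1.6974, 0)  len=1.3105
  (v6,v7,v2) [-++] → (-0.2234, -1.6974, 0)–(-0.2234, -0.386938, 2.22348)  len=2.5809

Chained into 1 loop(s):
  loop 1: 8 segments, perimeter = 9.5715
Total perimeter = 9.571


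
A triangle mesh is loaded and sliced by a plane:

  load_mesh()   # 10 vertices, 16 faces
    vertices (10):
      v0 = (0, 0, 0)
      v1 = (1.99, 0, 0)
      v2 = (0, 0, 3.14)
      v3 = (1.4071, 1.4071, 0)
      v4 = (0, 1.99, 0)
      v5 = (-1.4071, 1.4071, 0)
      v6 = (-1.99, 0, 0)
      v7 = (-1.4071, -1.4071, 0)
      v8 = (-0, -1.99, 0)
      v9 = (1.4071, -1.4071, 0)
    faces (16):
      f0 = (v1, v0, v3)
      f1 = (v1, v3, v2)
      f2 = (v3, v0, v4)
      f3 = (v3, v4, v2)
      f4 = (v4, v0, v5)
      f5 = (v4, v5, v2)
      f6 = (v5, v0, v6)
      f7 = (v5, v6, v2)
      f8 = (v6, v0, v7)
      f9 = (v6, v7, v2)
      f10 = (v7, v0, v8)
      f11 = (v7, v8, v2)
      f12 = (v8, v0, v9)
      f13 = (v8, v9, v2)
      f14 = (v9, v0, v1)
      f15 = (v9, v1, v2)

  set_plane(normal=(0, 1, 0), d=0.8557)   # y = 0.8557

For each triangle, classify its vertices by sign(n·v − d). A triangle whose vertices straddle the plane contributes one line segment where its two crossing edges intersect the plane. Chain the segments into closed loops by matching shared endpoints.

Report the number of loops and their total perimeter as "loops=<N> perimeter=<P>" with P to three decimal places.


Straddling triangles (8 of 16):
  (v1,v0,v3) [--+] → (0.8557, 0.8557, 0)–(1.63552, 0.8557, 0)  len=0.7798
  (v1,v3,v2) [-+-] → (1.63552, 0.8557, 0)–(0.8557, 0.8557, 1.23047)  len=1.4568
  (v3,v0,v4) [+-+] → (0.8557, 0.8557, 0)–(0, 0.8557, 0)  len=0.8557
  (v3,v4,v2) [++-] → (0, 0.8557, 1.7898)–(0.8557, 0.8557, 1.23047)  len=1.0223
  (v4,v0,v5) [+-+] → (0, 0.8557, 0)–(-0.8557, 0.8557, 0)  len=0.8557
  (v4,v5,v2) [++-] → (-0.8557, 0.8557, 1.23047)–(0, 0.8557, 1.7898)  len=1.0223
  (v5,v0,v6) [+--] → (-0.8557, 0.8557, 0)–(-1.63552, 0.8557, 0)  len=0.7798
  (v5,v6,v2) [+--] → (-1.63552, 0.8557, 0)–(-0.8557, 0.8557, 1.23047)  len=1.4568

Chained into 1 loop(s):
  loop 1: 8 segments, perimeter = 8.2292
Total perimeter = 8.229

loops=1 perimeter=8.229


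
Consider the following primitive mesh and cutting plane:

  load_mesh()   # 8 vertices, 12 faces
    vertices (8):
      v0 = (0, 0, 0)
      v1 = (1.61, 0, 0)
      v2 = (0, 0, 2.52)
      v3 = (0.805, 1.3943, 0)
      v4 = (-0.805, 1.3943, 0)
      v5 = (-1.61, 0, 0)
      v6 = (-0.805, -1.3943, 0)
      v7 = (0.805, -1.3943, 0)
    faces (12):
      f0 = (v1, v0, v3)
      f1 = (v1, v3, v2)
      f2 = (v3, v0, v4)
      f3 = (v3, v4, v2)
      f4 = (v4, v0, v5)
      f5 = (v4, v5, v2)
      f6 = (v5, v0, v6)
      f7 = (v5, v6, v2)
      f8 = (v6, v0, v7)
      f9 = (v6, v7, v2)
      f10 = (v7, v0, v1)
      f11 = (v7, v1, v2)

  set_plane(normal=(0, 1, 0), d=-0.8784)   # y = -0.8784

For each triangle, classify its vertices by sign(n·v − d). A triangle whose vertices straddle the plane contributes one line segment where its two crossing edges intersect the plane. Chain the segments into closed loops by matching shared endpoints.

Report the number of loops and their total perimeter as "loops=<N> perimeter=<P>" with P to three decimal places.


Straddling triangles (6 of 12):
  (v5,v0,v6) [++-] → (-0.507145, -0.8784, 0)–(-1.10286, -0.8784, 0)  len=0.5957
  (v5,v6,v2) [+-+] → (-1.10286, -0.8784, 0)–(-0.507145, -0.8784, 0.932416)  len=1.1065
  (v6,v0,v7) [-+-] → (-0.507145, -0.8784, 0)–(0.507145, -0.8784, 0)  len=1.0143
  (v6,v7,v2) [--+] → (0.507145, -0.8784, 0.932416)–(-0.507145, -0.8784, 0.932416)  len=1.0143
  (v7,v0,v1) [-++] → (0.507145, -0.8784, 0)–(1.10286, -0.8784, 0)  len=0.5957
  (v7,v1,v2) [-++] → (1.10286, -0.8784, 0)–(0.507145, -0.8784, 0.932416)  len=1.1065

Chained into 1 loop(s):
  loop 1: 6 segments, perimeter = 5.4329
Total perimeter = 5.433

loops=1 perimeter=5.433


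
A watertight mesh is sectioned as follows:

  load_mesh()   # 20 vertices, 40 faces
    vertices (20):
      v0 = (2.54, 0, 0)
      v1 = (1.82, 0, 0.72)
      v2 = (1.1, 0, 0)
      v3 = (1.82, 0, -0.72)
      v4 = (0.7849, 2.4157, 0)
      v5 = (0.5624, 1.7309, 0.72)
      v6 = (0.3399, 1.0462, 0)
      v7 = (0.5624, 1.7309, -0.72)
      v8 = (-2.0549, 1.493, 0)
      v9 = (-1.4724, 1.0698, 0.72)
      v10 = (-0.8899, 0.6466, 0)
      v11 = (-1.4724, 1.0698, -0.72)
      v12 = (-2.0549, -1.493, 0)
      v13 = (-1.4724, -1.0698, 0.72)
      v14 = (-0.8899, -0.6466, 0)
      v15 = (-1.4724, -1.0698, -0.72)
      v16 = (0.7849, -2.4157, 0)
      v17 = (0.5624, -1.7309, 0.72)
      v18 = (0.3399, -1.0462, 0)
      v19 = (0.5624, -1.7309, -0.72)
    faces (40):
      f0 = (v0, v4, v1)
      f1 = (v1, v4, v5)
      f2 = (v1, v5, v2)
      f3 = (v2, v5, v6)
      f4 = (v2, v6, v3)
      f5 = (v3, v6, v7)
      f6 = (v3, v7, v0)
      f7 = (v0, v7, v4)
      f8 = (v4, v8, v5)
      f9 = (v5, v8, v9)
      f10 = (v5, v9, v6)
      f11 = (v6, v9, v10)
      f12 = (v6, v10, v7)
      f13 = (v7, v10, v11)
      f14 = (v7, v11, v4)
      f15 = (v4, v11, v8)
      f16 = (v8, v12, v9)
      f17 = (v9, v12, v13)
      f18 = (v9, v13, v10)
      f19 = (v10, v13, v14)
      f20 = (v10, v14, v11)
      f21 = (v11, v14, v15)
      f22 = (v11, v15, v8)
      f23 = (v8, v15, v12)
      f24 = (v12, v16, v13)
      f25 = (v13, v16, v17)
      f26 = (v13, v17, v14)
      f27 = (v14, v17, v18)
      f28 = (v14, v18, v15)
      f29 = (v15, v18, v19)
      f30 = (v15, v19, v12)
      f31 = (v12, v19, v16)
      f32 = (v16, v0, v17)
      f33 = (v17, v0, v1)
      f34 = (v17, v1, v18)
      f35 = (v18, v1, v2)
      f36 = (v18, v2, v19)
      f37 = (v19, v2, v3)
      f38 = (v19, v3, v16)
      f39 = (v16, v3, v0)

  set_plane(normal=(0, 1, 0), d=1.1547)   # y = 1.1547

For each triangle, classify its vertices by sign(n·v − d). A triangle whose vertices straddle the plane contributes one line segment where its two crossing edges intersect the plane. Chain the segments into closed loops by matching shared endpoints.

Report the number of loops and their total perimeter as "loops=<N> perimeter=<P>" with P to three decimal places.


loops=1 perimeter=9.437

Straddling triangles (16 of 40):
  (v0,v4,v1) [-+-] → (1.70107, 1.1547, 0)–(1.32522, 1.1547, 0.375841)  len=0.5315
  (v1,v4,v5) [-++] → (1.32522, 1.1547, 0.375841)–(0.981043, 1.1547, 0.72)  len=0.4867
  (v1,v5,v2) [-+-] → (0.981043, 1.1547, 0.72)–(0.741362, 1.1547, 0.480319)  len=0.3390
  (v2,v5,v6) [-+-] → (0.741362, 1.1547, 0.480319)–(0.375158, 1.1547, 0.114094)  len=0.5179
  (v3,v6,v7) [--+] → (0.375158, 1.1547, -0.114094)–(0.981043, 1.1547, -0.72)  len=0.8569
  (v3,v7,v0) [-+-] → (0.981043, 1.1547, -0.72)–(1.22072, 1.1547, -0.480319)  len=0.3390
  (v0,v7,v4) [-++] → (1.22072, 1.1547, -0.480319)–(1.70107, 1.1547, 0)  len=0.6793
  (v5,v8,v9) [++-] → (-1.58926, 1.1547, 0.575558)–(-1.21109, 1.1547, 0.72)  len=0.4048
  (v5,v9,v6) [+--] → (-1.21109, 1.1547, 0.72)–(0.375158, 1.1547, 0.114094)  len=1.6980
  (v6,v10,v7) [--+] → (-0.209356, 1.1547, -0.33739)–(0.375158, 1.1547, -0.114094)  len=0.6257
  (v7,v10,v11) [+--] → (-0.209356, 1.1547, -0.33739)–(-1.21109, 1.1547, -0.72)  len=1.0723
  (v7,v11,v4) [+-+] → (-1.21109, 1.1547, -0.72)–(-1.33001, 1.1547, -0.674582)  len=0.1273
  (v4,v11,v8) [+-+] → (-1.33001, 1.1547, -0.674582)–(-1.58926, 1.1547, -0.575558)  len=0.2775
  (v8,v12,v9) [+--] → (-2.0549, 1.1547, 0)–(-1.58926, 1.1547, 0.575558)  len=0.7403
  (v11,v15,v8) [--+] → (-1.97801, 1.1547, -0.0950429)–(-1.58926, 1.1547, -0.575558)  len=0.6181
  (v8,v15,v12) [+--] → (-1.97801, 1.1547, -0.0950429)–(-2.0549, 1.1547, 0)  len=0.1223

Chained into 1 loop(s):
  loop 1: 16 segments, perimeter = 9.4366
Total perimeter = 9.437


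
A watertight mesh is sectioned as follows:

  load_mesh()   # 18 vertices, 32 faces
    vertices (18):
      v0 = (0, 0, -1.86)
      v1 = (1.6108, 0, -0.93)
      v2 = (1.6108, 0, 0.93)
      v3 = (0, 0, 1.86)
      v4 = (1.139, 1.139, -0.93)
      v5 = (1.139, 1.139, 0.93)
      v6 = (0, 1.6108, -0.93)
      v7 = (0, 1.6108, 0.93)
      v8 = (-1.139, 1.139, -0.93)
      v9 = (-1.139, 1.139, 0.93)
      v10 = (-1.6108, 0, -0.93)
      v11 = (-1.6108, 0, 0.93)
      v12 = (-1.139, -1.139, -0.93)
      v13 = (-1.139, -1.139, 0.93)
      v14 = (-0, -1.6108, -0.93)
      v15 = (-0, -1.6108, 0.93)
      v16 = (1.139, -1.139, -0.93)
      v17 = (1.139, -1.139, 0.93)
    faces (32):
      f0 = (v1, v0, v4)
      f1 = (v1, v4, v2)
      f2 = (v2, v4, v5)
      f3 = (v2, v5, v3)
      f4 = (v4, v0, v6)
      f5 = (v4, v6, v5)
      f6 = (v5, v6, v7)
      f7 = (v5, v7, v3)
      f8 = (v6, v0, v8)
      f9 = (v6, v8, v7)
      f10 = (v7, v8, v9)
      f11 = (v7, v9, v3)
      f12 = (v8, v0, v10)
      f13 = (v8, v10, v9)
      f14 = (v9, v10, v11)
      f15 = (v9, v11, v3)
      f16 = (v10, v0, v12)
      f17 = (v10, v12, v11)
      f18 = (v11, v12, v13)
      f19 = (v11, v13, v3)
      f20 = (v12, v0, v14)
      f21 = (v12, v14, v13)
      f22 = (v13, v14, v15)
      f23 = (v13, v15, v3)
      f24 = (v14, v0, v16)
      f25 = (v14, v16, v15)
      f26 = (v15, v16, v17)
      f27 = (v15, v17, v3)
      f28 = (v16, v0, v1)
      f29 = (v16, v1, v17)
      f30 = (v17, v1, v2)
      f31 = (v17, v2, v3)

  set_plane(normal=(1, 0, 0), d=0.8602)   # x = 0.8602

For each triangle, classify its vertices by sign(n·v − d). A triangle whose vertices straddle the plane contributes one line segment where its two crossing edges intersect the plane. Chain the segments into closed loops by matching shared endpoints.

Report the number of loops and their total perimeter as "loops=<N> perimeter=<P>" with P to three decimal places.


Straddling triangles (12 of 32):
  (v1,v0,v4) [+-+] → (0.8602, 0, -1.36336)–(0.8602, 0.8602, -1.15764)  len=0.8845
  (v2,v5,v3) [++-] → (0.8602, 0.8602, 1.15764)–(0.8602, 0, 1.36336)  len=0.8845
  (v4,v0,v6) [+--] → (0.8602, 0.8602, -1.15764)–(0.8602, 1.25449, -0.93)  len=0.4553
  (v4,v6,v5) [+-+] → (0.8602, 1.25449, -0.93)–(0.8602, 1.25449, 0.474716)  len=1.4047
  (v5,v6,v7) [+--] → (0.8602, 1.25449, 0.474716)–(0.8602, 1.25449, 0.93)  len=0.4553
  (v5,v7,v3) [+--] → (0.8602, 1.25449, 0.93)–(0.8602, 0.8602, 1.15764)  len=0.4553
  (v14,v0,v16) [--+] → (0.8602, -0.8602, -1.15764)–(0.8602, -1.25449, -0.93)  len=0.4553
  (v14,v16,v15) [-+-] → (0.8602, -1.25449, -0.93)–(0.8602, -1.25449, -0.474716)  len=0.4553
  (v15,v16,v17) [-++] → (0.8602, -1.25449, -0.474716)–(0.8602, -1.25449, 0.93)  len=1.4047
  (v15,v17,v3) [-+-] → (0.8602, -1.25449, 0.93)–(0.8602, -0.8602, 1.15764)  len=0.4553
  (v16,v0,v1) [+-+] → (0.8602, -0.8602, -1.15764)–(0.8602, 0, -1.36336)  len=0.8845
  (v17,v2,v3) [++-] → (0.8602, 0, 1.36336)–(0.8602, -0.8602, 1.15764)  len=0.8845

Chained into 1 loop(s):
  loop 1: 12 segments, perimeter = 9.0790
Total perimeter = 9.079

loops=1 perimeter=9.079
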